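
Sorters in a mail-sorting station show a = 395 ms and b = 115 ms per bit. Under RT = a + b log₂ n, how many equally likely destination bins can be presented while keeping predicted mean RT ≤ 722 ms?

Information budget: (722 − 395)/115 = 2.8435 bits, so n ≤ 2^2.8435 = 7.177 → at most 7.

7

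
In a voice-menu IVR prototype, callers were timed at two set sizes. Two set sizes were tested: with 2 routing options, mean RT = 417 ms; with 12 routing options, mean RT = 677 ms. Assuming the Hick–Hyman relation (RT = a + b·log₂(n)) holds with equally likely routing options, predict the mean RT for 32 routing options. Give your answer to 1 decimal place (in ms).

819.3 ms

Solve the two-equation system in a and b:
  b = (677 − 417) / (log₂ 12 − log₂ 2) = 260 / (3.5850 − 1) = 100.582 ms/bit
  a = 417 − 100.582 × 1 = 316.418 ms
Then RT(32) = 316.418 + 100.582 × log₂ 32 = 316.418 + 100.582 × 5 ≈ 819.327 ms.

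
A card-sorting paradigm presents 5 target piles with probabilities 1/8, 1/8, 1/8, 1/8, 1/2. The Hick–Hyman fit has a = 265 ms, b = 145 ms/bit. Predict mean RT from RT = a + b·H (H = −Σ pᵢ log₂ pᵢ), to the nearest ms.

555 ms

Each term −pᵢ log₂ pᵢ: 0.125·3 + 0.125·3 + 0.125·3 + 0.125·3 + 0.5·1; summed, H = 2.000 bits.
Mean RT = a + bH = 265 + 145·2.000 = 555.00 ms.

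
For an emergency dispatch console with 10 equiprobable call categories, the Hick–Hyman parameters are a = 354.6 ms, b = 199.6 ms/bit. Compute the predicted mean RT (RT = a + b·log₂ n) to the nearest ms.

log₂(10) = 3.3219 bits, so RT = 354.6 + 199.6 × 3.3219 ≈ 1017.657 ms.

1018 ms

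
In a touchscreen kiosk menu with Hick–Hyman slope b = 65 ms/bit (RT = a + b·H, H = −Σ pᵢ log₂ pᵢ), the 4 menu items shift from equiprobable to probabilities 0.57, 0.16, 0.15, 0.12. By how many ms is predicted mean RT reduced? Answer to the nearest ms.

22 ms

Equiprobable entropy H₀ = log₂ 4 = 2.0000 bits.
Skewed entropy H = −Σ pᵢ log₂ pᵢ = 1.6629 bits.
ΔRT = b·(H₀ − H) = 65 × 0.3371 = 21.91 ms.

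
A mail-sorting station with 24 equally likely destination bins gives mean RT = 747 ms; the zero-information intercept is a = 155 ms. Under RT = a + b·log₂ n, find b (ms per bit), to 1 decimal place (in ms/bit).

129.1 ms/bit

log₂(24) = 4.5850 bits.
b = (RT − a)/log₂ n = (747 − 155) / 4.5850 = 129.118 ms/bit.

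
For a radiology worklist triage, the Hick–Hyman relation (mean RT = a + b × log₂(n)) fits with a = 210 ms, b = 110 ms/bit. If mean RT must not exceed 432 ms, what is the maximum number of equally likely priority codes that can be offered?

4

Set 210 + 110·log₂ n ≤ 432 → log₂ n ≤ (432 − 210)/110 = 2.0182.
So n ≤ 2^2.0182 = 4.051; the largest integer n is 4.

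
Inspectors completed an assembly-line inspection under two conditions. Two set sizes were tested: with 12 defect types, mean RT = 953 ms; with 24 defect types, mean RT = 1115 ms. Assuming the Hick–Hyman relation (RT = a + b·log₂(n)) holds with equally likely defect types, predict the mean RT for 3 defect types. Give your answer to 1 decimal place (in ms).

629.0 ms

With log₂ n on the abscissa the relation is linear; from the two conditions:
  b = (1115 − 953) / (log₂ 24 − log₂ 12) = 162 / (4.5850 − 3.5850) = 162.000 ms/bit
  a = 953 − 162.000 × 3.5850 = 372.236 ms
Then RT(3) = 372.236 + 162.000 × log₂ 3 = 372.236 + 162.000 × 1.5850 ≈ 629.000 ms.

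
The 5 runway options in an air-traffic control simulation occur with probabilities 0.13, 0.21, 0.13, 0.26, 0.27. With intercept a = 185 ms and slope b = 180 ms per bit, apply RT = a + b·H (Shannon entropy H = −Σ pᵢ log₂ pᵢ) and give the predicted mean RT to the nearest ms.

H = 0.13·log₂(1/0.13) + 0.21·log₂(1/0.21) + 0.13·log₂(1/0.13) + 0.26·log₂(1/0.26) + 0.27·log₂(1/0.27) = 2.2534 bits.
RT = 185 + 180 × 2.2534 = 590.62 ms.

591 ms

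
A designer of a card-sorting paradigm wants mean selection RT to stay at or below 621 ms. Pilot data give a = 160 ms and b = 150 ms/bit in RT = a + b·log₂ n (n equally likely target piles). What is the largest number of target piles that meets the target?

8

150·log₂ n ≤ 621 − 160 = 461, giving log₂ n ≤ 3.0733 and n ≤ 8.417. The largest whole number is 8.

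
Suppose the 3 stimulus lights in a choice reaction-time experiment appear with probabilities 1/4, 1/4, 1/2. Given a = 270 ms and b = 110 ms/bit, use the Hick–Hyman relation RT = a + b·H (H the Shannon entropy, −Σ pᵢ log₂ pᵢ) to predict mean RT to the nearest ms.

435 ms

Each term −pᵢ log₂ pᵢ: 0.25·2 + 0.25·2 + 0.5·1; summed, H = 1.500 bits.
Mean RT = a + bH = 270 + 110·1.500 = 435.00 ms.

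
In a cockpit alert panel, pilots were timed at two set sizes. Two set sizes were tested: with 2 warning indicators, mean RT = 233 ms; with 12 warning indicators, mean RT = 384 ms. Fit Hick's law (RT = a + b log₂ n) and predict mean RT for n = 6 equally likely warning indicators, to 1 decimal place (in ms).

RT is linear in log₂ n, so two points fix the line:
  b = (384 − 233) / (log₂ 12 − log₂ 2) = 151 / (3.5850 − 1) = 58.415 ms/bit
  a = 233 − 58.415 × 1 = 174.585 ms
Then RT(6) = 174.585 + 58.415 × log₂ 6 = 174.585 + 58.415 × 2.5850 ≈ 325.585 ms.

325.6 ms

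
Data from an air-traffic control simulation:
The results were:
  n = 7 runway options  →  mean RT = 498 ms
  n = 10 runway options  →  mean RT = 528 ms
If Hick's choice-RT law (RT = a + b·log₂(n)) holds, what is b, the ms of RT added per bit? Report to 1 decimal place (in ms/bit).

b = (RT₂ − RT₁)/(log₂ n₂ − log₂ n₁) = (528 − 498)/(3.3219 − 2.8074) = 58.301 ms/bit.

58.3 ms/bit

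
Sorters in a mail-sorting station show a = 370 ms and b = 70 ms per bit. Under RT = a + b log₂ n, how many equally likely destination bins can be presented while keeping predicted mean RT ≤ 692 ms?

24

Set 370 + 70·log₂ n ≤ 692 → log₂ n ≤ (692 − 370)/70 = 4.6000.
So n ≤ 2^4.6000 = 24.251; the largest integer n is 24.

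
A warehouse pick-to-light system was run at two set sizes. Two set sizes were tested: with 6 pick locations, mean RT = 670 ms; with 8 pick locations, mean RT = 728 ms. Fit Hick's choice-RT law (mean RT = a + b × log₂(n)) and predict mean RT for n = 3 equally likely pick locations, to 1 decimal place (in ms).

530.3 ms

Fit slope and intercept:
  b = (728 − 670) / (log₂ 8 − log₂ 6) = 58 / (3 − 2.5850) = 139.746 ms/bit
  a = 670 − 139.746 × 2.5850 = 308.761 ms
Then RT(3) = 308.761 + 139.746 × log₂ 3 = 308.761 + 139.746 × 1.5850 ≈ 530.254 ms.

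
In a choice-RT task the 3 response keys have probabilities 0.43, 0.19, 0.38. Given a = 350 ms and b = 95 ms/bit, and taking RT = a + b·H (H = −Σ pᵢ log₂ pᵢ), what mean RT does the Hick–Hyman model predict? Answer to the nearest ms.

H = 0.43·log₂(1/0.43) + 0.19·log₂(1/0.19) + 0.38·log₂(1/0.38) = 1.5092 bits.
RT = 350 + 95 × 1.5092 = 493.38 ms.

493 ms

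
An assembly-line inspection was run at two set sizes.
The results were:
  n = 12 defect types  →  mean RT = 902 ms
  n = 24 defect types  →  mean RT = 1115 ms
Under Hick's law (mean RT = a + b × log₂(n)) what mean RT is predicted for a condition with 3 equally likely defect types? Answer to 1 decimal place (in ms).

476.0 ms

RT is linear in log₂ n, so two points fix the line:
  b = (1115 − 902) / (log₂ 24 − log₂ 12) = 213 / (4.5850 − 3.5850) = 213.000 ms/bit
  a = 902 − 213.000 × 3.5850 = 138.403 ms
Then RT(3) = 138.403 + 213.000 × log₂ 3 = 138.403 + 213.000 × 1.5850 ≈ 476.000 ms.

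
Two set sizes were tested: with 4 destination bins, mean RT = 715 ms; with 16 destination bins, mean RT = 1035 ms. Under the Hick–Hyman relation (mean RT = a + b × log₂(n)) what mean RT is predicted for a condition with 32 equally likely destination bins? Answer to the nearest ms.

With log₂ n on the abscissa the relation is linear; from the two conditions:
  b = (1035 − 715) / (log₂ 16 − log₂ 4) = 320 / (4 − 2) = 160 ms/bit
  a = 715 − 160 × 2 = 395 ms
Then RT(32) = 395 + 160 × log₂ 32 = 395 + 160 × 5 ≈ 1195.000 ms.

1195 ms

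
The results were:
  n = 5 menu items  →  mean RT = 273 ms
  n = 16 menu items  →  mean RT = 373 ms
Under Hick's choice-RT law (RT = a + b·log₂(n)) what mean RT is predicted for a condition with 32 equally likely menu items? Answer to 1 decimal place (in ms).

With log₂ n on the abscissa the relation is linear; from the two conditions:
  b = (373 − 273) / (log₂ 16 − log₂ 5) = 100 / (4 − 2.3219) = 59.592 ms/bit
  a = 273 − 59.592 × 2.3219 = 134.631 ms
Then RT(32) = 134.631 + 59.592 × log₂ 32 = 134.631 + 59.592 × 5 ≈ 432.592 ms.

432.6 ms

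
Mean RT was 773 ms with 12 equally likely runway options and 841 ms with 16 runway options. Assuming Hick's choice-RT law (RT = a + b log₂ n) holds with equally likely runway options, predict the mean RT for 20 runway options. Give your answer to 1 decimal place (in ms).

893.7 ms

Solve the two-equation system in a and b:
  b = (841 − 773) / (log₂ 16 − log₂ 12) = 68 / (4 − 3.5850) = 163.841 ms/bit
  a = 773 − 163.841 × 3.5850 = 185.638 ms
Then RT(20) = 185.638 + 163.841 × log₂ 20 = 185.638 + 163.841 × 4.3219 ≈ 893.745 ms.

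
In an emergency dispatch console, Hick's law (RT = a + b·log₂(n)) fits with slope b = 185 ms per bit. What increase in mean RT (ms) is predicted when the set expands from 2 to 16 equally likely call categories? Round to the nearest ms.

555 ms

Only the slope matters, since a is common to both: ΔRT = b·log₂(n₂/n₁).
log₂(16) − log₂(2) = log₂(16/2) = log₂(8) = 3.
ΔRT = 185 × 3.0000 = 555.000 ms.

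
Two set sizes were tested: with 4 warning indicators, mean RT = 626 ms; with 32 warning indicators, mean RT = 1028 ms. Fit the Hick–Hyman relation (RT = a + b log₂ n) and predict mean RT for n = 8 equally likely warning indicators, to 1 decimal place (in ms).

Solve the two-equation system in a and b:
  b = (1028 − 626) / (log₂ 32 − log₂ 4) = 402 / (5 − 2) = 134.000 ms/bit
  a = 626 − 134.000 × 2 = 358.000 ms
Then RT(8) = 358.000 + 134.000 × log₂ 8 = 358.000 + 134.000 × 3 ≈ 760.000 ms.

760.0 ms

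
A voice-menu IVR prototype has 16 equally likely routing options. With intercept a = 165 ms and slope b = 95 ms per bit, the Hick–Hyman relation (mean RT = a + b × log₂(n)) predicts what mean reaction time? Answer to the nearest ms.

545 ms

log₂(16) = 4 bits, so RT = 165 + 95 × 4 ≈ 545.000 ms.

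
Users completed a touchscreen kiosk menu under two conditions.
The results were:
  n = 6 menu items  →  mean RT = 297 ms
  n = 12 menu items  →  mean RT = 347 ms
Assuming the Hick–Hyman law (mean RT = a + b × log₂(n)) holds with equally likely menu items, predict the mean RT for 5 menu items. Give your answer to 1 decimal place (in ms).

Solve the two-equation system in a and b:
  b = (347 − 297) / (log₂ 12 − log₂ 6) = 50 / (3.5850 − 2.5850) = 50.000 ms/bit
  a = 297 − 50.000 × 2.5850 = 167.752 ms
Then RT(5) = 167.752 + 50.000 × log₂ 5 = 167.752 + 50.000 × 2.3219 ≈ 283.848 ms.

283.8 ms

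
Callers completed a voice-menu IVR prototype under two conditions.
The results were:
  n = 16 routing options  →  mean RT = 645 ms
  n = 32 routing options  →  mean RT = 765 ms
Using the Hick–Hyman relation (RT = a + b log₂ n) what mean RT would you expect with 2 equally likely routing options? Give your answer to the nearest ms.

285 ms

With log₂ n on the abscissa the relation is linear; from the two conditions:
  b = (765 − 645) / (log₂ 32 − log₂ 16) = 120 / (5 − 4) = 120 ms/bit
  a = 645 − 120 × 4 = 165 ms
Then RT(2) = 165 + 120 × log₂ 2 = 165 + 120 × 1 ≈ 285.000 ms.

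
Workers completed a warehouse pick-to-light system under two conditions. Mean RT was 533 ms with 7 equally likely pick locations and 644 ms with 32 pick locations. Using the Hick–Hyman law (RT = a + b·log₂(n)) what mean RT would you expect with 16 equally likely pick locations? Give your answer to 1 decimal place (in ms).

RT is linear in log₂ n, so two points fix the line:
  b = (644 − 533) / (log₂ 32 − log₂ 7) = 111 / (5 − 2.8074) = 50.624 ms/bit
  a = 533 − 50.624 × 2.8074 = 390.881 ms
Then RT(16) = 390.881 + 50.624 × log₂ 16 = 390.881 + 50.624 × 4 ≈ 593.376 ms.

593.4 ms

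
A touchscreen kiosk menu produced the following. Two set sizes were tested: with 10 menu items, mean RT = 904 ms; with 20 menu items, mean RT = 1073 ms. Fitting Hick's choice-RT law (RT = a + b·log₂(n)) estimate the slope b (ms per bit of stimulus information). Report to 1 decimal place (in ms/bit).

Slope: b = (1073 − 904) / (log₂ 20 − log₂ 10) = 169/1.0000 = 169.000 ms/bit.

169.0 ms/bit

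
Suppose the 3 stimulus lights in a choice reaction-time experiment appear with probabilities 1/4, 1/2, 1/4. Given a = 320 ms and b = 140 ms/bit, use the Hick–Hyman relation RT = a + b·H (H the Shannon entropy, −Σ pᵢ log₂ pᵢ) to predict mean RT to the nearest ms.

H = −Σ pᵢ log₂ pᵢ = 0.25·2 + 0.5·1 + 0.25·2 = 1.500 bits.
RT = 320 + 140 × 1.500 = 530.00 ms.

530 ms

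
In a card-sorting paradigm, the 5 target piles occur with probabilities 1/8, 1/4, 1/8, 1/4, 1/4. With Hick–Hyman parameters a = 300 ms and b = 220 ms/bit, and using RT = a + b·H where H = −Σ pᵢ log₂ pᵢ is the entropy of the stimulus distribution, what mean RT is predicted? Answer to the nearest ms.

795 ms

H = −Σ pᵢ log₂ pᵢ = 0.125·3 + 0.25·2 + 0.125·3 + 0.25·2 + 0.25·2 = 2.250 bits.
RT = 300 + 220 × 2.250 = 795.00 ms.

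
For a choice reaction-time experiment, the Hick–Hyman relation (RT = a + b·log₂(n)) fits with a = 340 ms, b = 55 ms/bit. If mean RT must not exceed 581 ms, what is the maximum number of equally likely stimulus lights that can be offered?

Set 340 + 55·log₂ n ≤ 581 → log₂ n ≤ (581 − 340)/55 = 4.3818.
So n ≤ 2^4.3818 = 20.848; the largest integer n is 20.

20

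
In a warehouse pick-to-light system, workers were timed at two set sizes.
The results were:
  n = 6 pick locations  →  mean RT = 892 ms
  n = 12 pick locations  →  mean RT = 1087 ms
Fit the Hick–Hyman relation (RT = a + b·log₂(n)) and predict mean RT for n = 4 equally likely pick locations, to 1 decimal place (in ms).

777.9 ms

Solve the two-equation system in a and b:
  b = (1087 − 892) / (log₂ 12 − log₂ 6) = 195 / (3.5850 − 2.5850) = 195.000 ms/bit
  a = 892 − 195.000 × 2.5850 = 387.932 ms
Then RT(4) = 387.932 + 195.000 × log₂ 4 = 387.932 + 195.000 × 2 ≈ 777.932 ms.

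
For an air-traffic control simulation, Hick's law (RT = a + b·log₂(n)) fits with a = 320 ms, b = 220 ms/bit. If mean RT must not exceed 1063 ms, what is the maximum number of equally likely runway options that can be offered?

Information budget: (1063 − 320)/220 = 3.3773 bits, so n ≤ 2^3.3773 = 10.391 → at most 10.

10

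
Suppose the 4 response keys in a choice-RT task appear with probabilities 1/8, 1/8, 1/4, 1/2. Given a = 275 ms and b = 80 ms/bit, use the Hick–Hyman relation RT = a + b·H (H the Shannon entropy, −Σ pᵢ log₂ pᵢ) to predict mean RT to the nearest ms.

Each term −pᵢ log₂ pᵢ: 0.125·3 + 0.125·3 + 0.25·2 + 0.5·1; summed, H = 1.750 bits.
Mean RT = a + bH = 275 + 80·1.750 = 415.00 ms.

415 ms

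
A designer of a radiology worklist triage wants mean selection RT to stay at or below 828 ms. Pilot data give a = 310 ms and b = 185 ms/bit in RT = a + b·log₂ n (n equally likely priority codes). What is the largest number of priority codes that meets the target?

Set 310 + 185·log₂ n ≤ 828 → log₂ n ≤ (828 − 310)/185 = 2.8000.
So n ≤ 2^2.8000 = 6.964; the largest integer n is 6.

6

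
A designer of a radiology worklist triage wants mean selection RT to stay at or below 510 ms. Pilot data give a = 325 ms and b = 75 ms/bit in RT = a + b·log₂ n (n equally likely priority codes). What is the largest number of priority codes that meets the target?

5

Set 325 + 75·log₂ n ≤ 510 → log₂ n ≤ (510 − 325)/75 = 2.4667.
So n ≤ 2^2.4667 = 5.528; the largest integer n is 5.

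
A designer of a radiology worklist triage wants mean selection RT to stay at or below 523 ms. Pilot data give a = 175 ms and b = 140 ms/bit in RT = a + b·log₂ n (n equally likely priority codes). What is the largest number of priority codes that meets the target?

5

Set 175 + 140·log₂ n ≤ 523 → log₂ n ≤ (523 − 175)/140 = 2.4857.
So n ≤ 2^2.4857 = 5.601; the largest integer n is 5.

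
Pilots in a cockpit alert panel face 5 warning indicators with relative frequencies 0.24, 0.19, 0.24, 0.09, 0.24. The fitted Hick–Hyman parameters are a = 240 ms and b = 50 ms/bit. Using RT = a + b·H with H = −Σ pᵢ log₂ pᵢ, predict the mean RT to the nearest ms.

H = 0.24·log₂(1/0.24) + 0.19·log₂(1/0.19) + 0.24·log₂(1/0.24) + 0.09·log₂(1/0.09) + 0.24·log₂(1/0.24) = 2.2503 bits.
RT = 240 + 50 × 2.2503 = 352.51 ms.

353 ms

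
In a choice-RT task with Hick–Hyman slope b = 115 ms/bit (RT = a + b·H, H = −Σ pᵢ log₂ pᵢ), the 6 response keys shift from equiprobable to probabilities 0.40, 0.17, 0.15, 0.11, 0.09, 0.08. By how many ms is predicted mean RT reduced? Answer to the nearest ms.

Equiprobable entropy H₀ = log₂ 6 = 2.5850 bits.
Skewed entropy H = −Σ pᵢ log₂ pᵢ = 2.3284 bits.
ΔRT = b·(H₀ − H) = 115 × 0.2566 = 29.51 ms.

30 ms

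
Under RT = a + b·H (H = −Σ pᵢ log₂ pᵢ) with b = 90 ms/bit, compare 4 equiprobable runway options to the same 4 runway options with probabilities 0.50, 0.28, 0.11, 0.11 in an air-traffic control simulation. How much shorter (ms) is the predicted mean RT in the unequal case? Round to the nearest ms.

26 ms

Equiprobable entropy H₀ = log₂ 4 = 2.0000 bits.
Skewed entropy H = −Σ pᵢ log₂ pᵢ = 1.7148 bits.
ΔRT = b·(H₀ − H) = 90 × 0.2852 = 25.67 ms.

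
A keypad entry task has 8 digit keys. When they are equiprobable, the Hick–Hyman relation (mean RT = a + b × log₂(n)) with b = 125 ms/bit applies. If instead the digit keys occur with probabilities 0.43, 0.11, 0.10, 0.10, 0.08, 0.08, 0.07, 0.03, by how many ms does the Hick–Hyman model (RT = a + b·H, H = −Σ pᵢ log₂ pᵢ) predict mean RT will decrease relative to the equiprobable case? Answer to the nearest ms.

57 ms

Equiprobable entropy H₀ = log₂ 8 = 3.0000 bits.
Skewed entropy H = −Σ pᵢ log₂ pᵢ = 2.5416 bits.
ΔRT = b·(H₀ − H) = 125 × 0.4584 = 57.30 ms.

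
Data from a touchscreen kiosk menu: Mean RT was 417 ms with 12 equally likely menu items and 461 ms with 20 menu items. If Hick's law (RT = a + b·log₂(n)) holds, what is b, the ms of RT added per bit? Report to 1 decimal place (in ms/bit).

59.7 ms/bit

The slope on a log₂ axis is (461 − 417) / (4.3219 − 3.5850) = 59.704 ms/bit.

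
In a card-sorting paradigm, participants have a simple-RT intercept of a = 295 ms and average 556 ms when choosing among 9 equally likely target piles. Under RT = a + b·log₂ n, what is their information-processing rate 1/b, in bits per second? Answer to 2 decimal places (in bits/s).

b = (556 − 295)/log₂ 9 = 261/3.1699 = 82.336 ms per bit = 0.08234 s/bit; the reciprocal is 12.145 bits/s.

12.15 bits/s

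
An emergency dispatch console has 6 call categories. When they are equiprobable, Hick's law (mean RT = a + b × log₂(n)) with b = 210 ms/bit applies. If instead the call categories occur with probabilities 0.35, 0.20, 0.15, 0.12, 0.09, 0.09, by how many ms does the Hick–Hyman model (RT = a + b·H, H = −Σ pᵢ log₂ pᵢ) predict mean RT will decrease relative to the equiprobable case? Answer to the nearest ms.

The RT saving is b·ΔH. Equiprobable H₀ = log₂(6) = 2.5850 bits; with the given probabilities H = 2.3974 bits.
b·(H₀ − H) = 210 × (2.5850 − 2.3974) = 39.39 ms.

39 ms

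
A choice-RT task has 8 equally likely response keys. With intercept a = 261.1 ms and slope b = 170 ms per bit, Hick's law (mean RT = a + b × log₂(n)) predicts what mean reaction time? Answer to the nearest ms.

log₂(8) = 3 bits, so RT = 261.1 + 170 × 3 ≈ 771.100 ms.

771 ms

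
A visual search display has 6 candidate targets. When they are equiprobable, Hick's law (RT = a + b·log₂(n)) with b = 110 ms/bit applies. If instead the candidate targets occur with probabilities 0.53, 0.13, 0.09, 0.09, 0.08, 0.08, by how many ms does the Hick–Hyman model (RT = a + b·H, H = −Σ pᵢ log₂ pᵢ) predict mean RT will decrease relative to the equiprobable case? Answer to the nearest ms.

56 ms

Equiprobable entropy H₀ = log₂ 6 = 2.5850 bits.
Skewed entropy H = −Σ pᵢ log₂ pᵢ = 2.0764 bits.
ΔRT = b·(H₀ − H) = 110 × 0.5085 = 55.94 ms.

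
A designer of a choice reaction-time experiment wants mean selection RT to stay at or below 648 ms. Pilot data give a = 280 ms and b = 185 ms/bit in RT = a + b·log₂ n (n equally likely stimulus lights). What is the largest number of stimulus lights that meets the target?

3

Set 280 + 185·log₂ n ≤ 648 → log₂ n ≤ (648 − 280)/185 = 1.9892.
So n ≤ 2^1.9892 = 3.970; the largest integer n is 3.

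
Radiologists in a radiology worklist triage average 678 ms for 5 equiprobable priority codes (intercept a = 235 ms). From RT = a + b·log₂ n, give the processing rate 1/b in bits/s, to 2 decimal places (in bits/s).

5.24 bits/s

Choice component = 678 − 235 = 443 ms over log₂(5) = 2.3219 bits.
b = 443 / 2.3219 = 190.790 ms/bit, so 1/b = 5.241 bits/s.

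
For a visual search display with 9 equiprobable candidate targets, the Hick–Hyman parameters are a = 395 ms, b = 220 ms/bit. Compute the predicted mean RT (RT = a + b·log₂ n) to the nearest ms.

log₂(9) = 3.1699 bits, so RT = 395 + 220 × 3.1699 ≈ 1092.384 ms.

1092 ms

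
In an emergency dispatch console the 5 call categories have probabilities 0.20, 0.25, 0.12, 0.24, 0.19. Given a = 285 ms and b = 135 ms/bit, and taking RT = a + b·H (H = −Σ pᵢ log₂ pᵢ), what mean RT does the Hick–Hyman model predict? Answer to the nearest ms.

Entropy contributions −pᵢ log₂ pᵢ: 0.4644, 0.5000, 0.3671, 0.4941, 0.4552; sum H = 2.2808 bits.
RT = a + bH = 285 + 135·2.2808 = 592.91 ms.

593 ms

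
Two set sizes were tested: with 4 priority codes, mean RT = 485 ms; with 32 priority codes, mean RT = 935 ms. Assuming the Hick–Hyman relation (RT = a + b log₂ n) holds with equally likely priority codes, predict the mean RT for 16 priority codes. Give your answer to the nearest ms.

785 ms

RT is linear in log₂ n, so two points fix the line:
  b = (935 − 485) / (log₂ 32 − log₂ 4) = 450 / (5 − 2) = 150 ms/bit
  a = 485 − 150 × 2 = 185 ms
Then RT(16) = 185 + 150 × log₂ 16 = 185 + 150 × 4 ≈ 785.000 ms.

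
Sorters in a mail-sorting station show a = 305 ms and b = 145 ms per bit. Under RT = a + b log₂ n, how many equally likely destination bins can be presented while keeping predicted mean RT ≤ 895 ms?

16

145·log₂ n ≤ 895 − 305 = 590, giving log₂ n ≤ 4.0690 and n ≤ 16.783. The largest whole number is 16.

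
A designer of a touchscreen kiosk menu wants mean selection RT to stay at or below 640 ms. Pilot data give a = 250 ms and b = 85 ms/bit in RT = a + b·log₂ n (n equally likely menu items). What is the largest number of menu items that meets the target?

Set 250 + 85·log₂ n ≤ 640 → log₂ n ≤ (640 − 250)/85 = 4.5882.
So n ≤ 2^4.5882 = 24.055; the largest integer n is 24.

24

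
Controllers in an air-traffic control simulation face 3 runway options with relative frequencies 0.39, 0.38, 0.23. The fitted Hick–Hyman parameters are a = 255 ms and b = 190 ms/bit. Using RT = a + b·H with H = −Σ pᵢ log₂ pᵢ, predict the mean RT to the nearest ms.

Entropy contributions −pᵢ log₂ pᵢ: 0.5298, 0.5305, 0.4877; sum H = 1.5479 bits.
RT = a + bH = 255 + 190·1.5479 = 549.10 ms.

549 ms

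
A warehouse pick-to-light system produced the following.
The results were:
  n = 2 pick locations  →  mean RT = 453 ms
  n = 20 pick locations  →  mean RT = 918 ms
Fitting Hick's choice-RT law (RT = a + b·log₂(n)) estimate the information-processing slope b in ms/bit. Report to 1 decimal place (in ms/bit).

The slope on a log₂ axis is (918 − 453) / (4.3219 − 1) = 139.979 ms/bit.

140.0 ms/bit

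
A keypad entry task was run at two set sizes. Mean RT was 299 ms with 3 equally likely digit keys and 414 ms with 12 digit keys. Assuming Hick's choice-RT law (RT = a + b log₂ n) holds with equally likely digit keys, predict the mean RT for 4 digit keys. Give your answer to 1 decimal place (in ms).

322.9 ms

RT is linear in log₂ n, so two points fix the line:
  b = (414 − 299) / (log₂ 12 − log₂ 3) = 115 / (3.5850 − 1.5850) = 57.500 ms/bit
  a = 299 − 57.500 × 1.5850 = 207.865 ms
Then RT(4) = 207.865 + 57.500 × log₂ 4 = 207.865 + 57.500 × 2 ≈ 322.865 ms.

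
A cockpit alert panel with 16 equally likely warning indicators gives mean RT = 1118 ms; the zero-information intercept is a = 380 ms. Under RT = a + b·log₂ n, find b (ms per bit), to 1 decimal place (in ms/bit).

log₂(16) = 4 bits.
b = (RT − a)/log₂ n = (1118 − 380) / 4 = 184.500 ms/bit.

184.5 ms/bit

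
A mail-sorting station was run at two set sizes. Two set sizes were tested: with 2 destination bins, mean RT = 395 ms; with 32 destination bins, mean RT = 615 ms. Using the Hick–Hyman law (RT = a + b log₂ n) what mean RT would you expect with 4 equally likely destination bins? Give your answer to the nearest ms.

450 ms

Solve the two-equation system in a and b:
  b = (615 − 395) / (log₂ 32 − log₂ 2) = 220 / (5 − 1) = 55 ms/bit
  a = 395 − 55 × 1 = 340 ms
Then RT(4) = 340 + 55 × log₂ 4 = 340 + 55 × 2 ≈ 450.000 ms.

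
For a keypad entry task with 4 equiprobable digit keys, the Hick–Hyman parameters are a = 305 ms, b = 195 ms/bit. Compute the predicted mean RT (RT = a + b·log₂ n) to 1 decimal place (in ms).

log₂(4) = 2 bits, so RT = 305 + 195 × 2 ≈ 695.000 ms.

695.0 ms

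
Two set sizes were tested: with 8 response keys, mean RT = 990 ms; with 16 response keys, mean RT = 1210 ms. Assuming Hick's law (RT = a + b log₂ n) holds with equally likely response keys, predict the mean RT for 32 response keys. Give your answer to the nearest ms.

With log₂ n on the abscissa the relation is linear; from the two conditions:
  b = (1210 − 990) / (log₂ 16 − log₂ 8) = 220 / (4 − 3) = 220 ms/bit
  a = 990 − 220 × 3 = 330 ms
Then RT(32) = 330 + 220 × log₂ 32 = 330 + 220 × 5 ≈ 1430.000 ms.

1430 ms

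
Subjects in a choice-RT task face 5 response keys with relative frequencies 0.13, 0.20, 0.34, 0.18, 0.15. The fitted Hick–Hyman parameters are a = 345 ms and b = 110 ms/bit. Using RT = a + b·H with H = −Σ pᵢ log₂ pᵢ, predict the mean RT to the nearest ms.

Entropy contributions −pᵢ log₂ pᵢ: 0.3826, 0.4644, 0.5292, 0.4453, 0.4105; sum H = 2.2321 bits.
RT = a + bH = 345 + 110·2.2321 = 590.53 ms.

591 ms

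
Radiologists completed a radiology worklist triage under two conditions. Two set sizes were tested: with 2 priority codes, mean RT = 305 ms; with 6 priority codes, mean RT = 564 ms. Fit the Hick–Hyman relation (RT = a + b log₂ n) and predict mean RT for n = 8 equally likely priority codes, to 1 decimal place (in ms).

631.8 ms

Fit slope and intercept:
  b = (564 − 305) / (log₂ 6 − log₂ 2) = 259 / (2.5850 − 1) = 163.411 ms/bit
  a = 305 − 163.411 × 1 = 141.589 ms
Then RT(8) = 141.589 + 163.411 × log₂ 8 = 141.589 + 163.411 × 3 ≈ 631.822 ms.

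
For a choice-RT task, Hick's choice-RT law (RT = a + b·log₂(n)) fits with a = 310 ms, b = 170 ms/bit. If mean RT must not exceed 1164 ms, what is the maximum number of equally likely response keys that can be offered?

Set 310 + 170·log₂ n ≤ 1164 → log₂ n ≤ (1164 − 310)/170 = 5.0235.
So n ≤ 2^5.0235 = 32.526; the largest integer n is 32.

32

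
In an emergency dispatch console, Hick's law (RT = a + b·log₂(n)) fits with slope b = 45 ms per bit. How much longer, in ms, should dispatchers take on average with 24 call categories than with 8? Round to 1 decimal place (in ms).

Only the slope matters, since a is common to both: ΔRT = b·log₂(n₂/n₁).
log₂(24) − log₂(8) = 4.5850 − 3 = 1.5850.
ΔRT = 45 × 1.5850 = 71.323 ms.

71.3 ms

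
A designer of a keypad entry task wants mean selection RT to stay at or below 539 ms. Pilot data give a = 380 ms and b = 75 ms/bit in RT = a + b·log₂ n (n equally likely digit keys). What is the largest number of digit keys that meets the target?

4

75·log₂ n ≤ 539 − 380 = 159, giving log₂ n ≤ 2.1200 and n ≤ 4.347. The largest whole number is 4.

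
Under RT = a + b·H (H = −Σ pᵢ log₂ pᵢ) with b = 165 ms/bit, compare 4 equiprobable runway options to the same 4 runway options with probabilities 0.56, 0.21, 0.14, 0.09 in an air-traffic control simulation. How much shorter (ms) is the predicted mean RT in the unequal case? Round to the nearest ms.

58 ms

Equiprobable entropy H₀ = log₂ 4 = 2.0000 bits.
Skewed entropy H = −Σ pᵢ log₂ pᵢ = 1.6510 bits.
ΔRT = b·(H₀ − H) = 165 × 0.3490 = 57.58 ms.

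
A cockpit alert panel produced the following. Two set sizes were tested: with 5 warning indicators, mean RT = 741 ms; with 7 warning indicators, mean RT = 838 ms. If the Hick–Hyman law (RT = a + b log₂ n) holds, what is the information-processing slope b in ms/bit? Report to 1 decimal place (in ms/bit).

Slope: b = (838 − 741) / (log₂ 7 − log₂ 5) = 97/0.4854 = 199.824 ms/bit.

199.8 ms/bit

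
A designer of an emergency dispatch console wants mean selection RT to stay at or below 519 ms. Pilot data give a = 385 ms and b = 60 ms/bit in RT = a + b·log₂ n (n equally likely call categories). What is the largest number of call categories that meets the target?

4

Set 385 + 60·log₂ n ≤ 519 → log₂ n ≤ (519 − 385)/60 = 2.2333.
So n ≤ 2^2.2333 = 4.702; the largest integer n is 4.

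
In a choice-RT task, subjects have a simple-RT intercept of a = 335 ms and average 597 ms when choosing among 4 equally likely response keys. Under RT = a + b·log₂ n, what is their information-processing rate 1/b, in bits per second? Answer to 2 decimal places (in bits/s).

b = (597 − 335)/log₂ 4 = 262/2 = 131.000 ms per bit = 0.13100 s/bit; the reciprocal is 7.634 bits/s.

7.63 bits/s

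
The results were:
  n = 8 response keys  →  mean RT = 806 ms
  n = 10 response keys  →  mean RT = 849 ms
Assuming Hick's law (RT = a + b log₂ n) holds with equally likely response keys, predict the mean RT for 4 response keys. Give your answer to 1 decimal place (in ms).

672.4 ms

Fit slope and intercept:
  b = (849 − 806) / (log₂ 10 − log₂ 8) = 43 / (3.3219 − 3) = 133.570 ms/bit
  a = 806 − 133.570 × 3 = 405.289 ms
Then RT(4) = 405.289 + 133.570 × log₂ 4 = 405.289 + 133.570 × 2 ≈ 672.430 ms.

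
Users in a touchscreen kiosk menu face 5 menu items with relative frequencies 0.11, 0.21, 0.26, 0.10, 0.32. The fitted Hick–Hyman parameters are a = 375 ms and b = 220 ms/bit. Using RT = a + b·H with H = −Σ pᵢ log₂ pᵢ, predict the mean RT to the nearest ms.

856 ms

H = 0.11·log₂(1/0.11) + 0.21·log₂(1/0.21) + 0.26·log₂(1/0.26) + 0.10·log₂(1/0.10) + 0.32·log₂(1/0.32) = 2.1866 bits.
RT = 375 + 220 × 2.1866 = 856.06 ms.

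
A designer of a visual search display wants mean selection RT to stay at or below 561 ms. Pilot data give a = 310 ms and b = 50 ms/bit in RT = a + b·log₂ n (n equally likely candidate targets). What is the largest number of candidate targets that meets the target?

32

Information budget: (561 − 310)/50 = 5.0200 bits, so n ≤ 2^5.0200 = 32.447 → at most 32.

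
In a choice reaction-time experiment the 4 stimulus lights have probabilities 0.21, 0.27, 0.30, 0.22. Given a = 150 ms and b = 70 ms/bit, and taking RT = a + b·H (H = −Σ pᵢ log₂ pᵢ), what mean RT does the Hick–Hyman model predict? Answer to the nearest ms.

H = 0.21·log₂(1/0.21) + 0.27·log₂(1/0.27) + 0.30·log₂(1/0.30) + 0.22·log₂(1/0.22) = 1.9845 bits.
RT = 150 + 70 × 1.9845 = 288.92 ms.

289 ms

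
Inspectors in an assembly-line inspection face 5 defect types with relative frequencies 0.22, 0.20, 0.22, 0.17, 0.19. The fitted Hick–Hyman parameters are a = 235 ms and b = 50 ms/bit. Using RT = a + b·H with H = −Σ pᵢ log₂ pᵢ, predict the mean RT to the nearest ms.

Entropy contributions −pᵢ log₂ pᵢ: 0.4806, 0.4644, 0.4806, 0.4346, 0.4552; sum H = 2.3153 bits.
RT = a + bH = 235 + 50·2.3153 = 350.77 ms.

351 ms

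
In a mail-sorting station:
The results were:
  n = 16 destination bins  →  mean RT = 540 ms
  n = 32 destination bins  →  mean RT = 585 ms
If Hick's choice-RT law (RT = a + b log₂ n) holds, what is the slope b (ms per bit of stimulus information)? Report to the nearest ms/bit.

45 ms/bit

b = (RT₂ − RT₁)/(log₂ n₂ − log₂ n₁) = (585 − 540)/(5 − 4) = 45 ms/bit.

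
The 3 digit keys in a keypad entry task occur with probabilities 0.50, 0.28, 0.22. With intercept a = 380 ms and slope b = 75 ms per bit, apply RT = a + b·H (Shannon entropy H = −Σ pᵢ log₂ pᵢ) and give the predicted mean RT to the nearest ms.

H = 0.50·log₂(1/0.50) + 0.28·log₂(1/0.28) + 0.22·log₂(1/0.22) = 1.4948 bits.
RT = 380 + 75 × 1.4948 = 492.11 ms.

492 ms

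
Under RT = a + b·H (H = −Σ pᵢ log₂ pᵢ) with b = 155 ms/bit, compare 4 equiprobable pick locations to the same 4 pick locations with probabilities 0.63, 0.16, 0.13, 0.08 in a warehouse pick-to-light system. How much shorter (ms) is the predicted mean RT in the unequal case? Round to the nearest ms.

Equiprobable entropy H₀ = log₂ 4 = 2.0000 bits.
Skewed entropy H = −Σ pᵢ log₂ pᵢ = 1.5171 bits.
ΔRT = b·(H₀ − H) = 155 × 0.4829 = 74.85 ms.

75 ms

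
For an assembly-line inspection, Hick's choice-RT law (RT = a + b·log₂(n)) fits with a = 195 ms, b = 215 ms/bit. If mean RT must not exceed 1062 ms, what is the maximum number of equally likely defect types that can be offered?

16

215·log₂ n ≤ 1062 − 195 = 867, giving log₂ n ≤ 4.0326 and n ≤ 16.365. The largest whole number is 16.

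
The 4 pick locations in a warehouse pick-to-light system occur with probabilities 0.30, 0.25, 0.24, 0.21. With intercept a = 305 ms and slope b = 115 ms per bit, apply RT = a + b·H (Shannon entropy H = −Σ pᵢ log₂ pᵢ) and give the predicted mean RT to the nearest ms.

534 ms

H = 0.30·log₂(1/0.30) + 0.25·log₂(1/0.25) + 0.24·log₂(1/0.24) + 0.21·log₂(1/0.21) = 1.9880 bits.
RT = 305 + 115 × 1.9880 = 533.63 ms.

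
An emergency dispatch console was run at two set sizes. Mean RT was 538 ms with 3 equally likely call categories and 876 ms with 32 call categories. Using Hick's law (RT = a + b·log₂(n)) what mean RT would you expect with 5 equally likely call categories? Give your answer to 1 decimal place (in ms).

610.9 ms

With log₂ n on the abscissa the relation is linear; from the two conditions:
  b = (876 − 538) / (log₂ 32 − log₂ 3) = 338 / (5 − 1.5850) = 98.974 ms/bit
  a = 538 − 98.974 × 1.5850 = 381.130 ms
Then RT(5) = 381.130 + 98.974 × log₂ 5 = 381.130 + 98.974 × 2.3219 ≈ 610.940 ms.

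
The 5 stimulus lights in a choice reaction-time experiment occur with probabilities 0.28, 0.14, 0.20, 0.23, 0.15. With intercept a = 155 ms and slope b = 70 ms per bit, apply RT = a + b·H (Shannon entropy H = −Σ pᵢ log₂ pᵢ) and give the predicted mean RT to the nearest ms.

314 ms

Entropy contributions −pᵢ log₂ pᵢ: 0.5142, 0.3971, 0.4644, 0.4877, 0.4105; sum H = 2.2739 bits.
RT = a + bH = 155 + 70·2.2739 = 314.18 ms.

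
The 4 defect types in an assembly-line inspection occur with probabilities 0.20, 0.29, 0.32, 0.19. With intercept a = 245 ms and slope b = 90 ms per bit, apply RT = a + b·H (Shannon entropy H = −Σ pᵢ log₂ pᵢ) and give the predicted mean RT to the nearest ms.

H = 0.20·log₂(1/0.20) + 0.29·log₂(1/0.29) + 0.32·log₂(1/0.32) + 0.19·log₂(1/0.19) = 1.9635 bits.
RT = 245 + 90 × 1.9635 = 421.72 ms.

422 ms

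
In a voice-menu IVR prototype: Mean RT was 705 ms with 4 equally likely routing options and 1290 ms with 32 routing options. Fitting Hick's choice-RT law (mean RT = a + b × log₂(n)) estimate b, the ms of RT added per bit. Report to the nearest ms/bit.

195 ms/bit

The slope on a log₂ axis is (1290 − 705) / (5 − 2) = 195 ms/bit.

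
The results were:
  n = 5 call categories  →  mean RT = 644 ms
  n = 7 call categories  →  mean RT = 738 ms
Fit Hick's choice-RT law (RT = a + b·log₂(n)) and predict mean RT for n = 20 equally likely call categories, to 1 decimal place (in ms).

RT is linear in log₂ n, so two points fix the line:
  b = (738 − 644) / (log₂ 7 − log₂ 5) = 94 / (2.8074 − 2.3219) = 193.644 ms/bit
  a = 644 − 193.644 × 2.3219 = 194.373 ms
Then RT(20) = 194.373 + 193.644 × log₂ 20 = 194.373 + 193.644 × 4.3219 ≈ 1031.288 ms.

1031.3 ms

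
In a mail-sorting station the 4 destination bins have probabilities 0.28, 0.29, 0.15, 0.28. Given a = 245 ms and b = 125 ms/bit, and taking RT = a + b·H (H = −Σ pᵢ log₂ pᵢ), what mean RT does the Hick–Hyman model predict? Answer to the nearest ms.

H = 0.28·log₂(1/0.28) + 0.29·log₂(1/0.29) + 0.15·log₂(1/0.15) + 0.28·log₂(1/0.28) = 1.9569 bits.
RT = 245 + 125 × 1.9569 = 489.61 ms.

490 ms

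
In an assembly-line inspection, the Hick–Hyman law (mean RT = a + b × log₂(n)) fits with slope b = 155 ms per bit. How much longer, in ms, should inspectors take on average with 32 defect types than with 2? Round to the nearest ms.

620 ms

ΔRT = (a + b log₂ n₂) − (a + b log₂ n₁) = b·(log₂ n₂ − log₂ n₁).
log₂(32) − log₂(2) = log₂(32/2) = log₂(16) = 4.
ΔRT = 155 × 4.0000 = 620.000 ms.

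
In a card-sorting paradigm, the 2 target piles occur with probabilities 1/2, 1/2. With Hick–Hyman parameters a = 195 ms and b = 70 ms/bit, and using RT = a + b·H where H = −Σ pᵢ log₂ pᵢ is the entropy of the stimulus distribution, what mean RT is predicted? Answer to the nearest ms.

Each term −pᵢ log₂ pᵢ: 0.5·1 + 0.5·1; summed, H = 1.000 bits.
Mean RT = a + bH = 195 + 70·1.000 = 265.00 ms.

265 ms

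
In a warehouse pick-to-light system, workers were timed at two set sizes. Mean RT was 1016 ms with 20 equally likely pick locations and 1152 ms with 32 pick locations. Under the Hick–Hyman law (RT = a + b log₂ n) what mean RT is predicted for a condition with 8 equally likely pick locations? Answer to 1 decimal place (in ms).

750.9 ms

RT is linear in log₂ n, so two points fix the line:
  b = (1152 − 1016) / (log₂ 32 − log₂ 20) = 136 / (5 − 4.3219) = 200.569 ms/bit
  a = 1016 − 200.569 × 4.3219 = 149.157 ms
Then RT(8) = 149.157 + 200.569 × log₂ 8 = 149.157 + 200.569 × 3 ≈ 750.863 ms.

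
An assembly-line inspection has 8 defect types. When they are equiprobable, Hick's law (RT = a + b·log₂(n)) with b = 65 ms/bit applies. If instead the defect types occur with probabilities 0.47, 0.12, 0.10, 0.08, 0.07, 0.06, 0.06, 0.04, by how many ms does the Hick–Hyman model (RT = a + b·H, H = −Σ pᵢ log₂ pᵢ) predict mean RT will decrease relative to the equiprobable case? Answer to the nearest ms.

Equiprobable entropy H₀ = log₂ 8 = 3.0000 bits.
Skewed entropy H = −Σ pᵢ log₂ pᵢ = 2.4441 bits.
ΔRT = b·(H₀ − H) = 65 × 0.5559 = 36.13 ms.

36 ms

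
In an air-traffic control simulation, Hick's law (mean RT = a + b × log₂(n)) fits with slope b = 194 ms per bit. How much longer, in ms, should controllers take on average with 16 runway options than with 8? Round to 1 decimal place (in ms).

194.0 ms

The intercept a cancels: ΔRT = b·(log₂ n₂ − log₂ n₁) = b·log₂(n₂/n₁).
log₂(16) − log₂(8) = log₂(16/8) = log₂(2) = 1.
ΔRT = 194 × 1.0000 = 194.000 ms.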